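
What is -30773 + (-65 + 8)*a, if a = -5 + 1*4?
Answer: -30716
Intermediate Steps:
a = -1 (a = -5 + 4 = -1)
-30773 + (-65 + 8)*a = -30773 + (-65 + 8)*(-1) = -30773 - 57*(-1) = -30773 + 57 = -30716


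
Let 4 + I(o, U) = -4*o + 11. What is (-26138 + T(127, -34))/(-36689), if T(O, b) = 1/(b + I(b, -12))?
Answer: 2849041/3999101 ≈ 0.71242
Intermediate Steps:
I(o, U) = 7 - 4*o (I(o, U) = -4 + (-4*o + 11) = -4 + (11 - 4*o) = 7 - 4*o)
T(O, b) = 1/(7 - 3*b) (T(O, b) = 1/(b + (7 - 4*b)) = 1/(7 - 3*b))
(-26138 + T(127, -34))/(-36689) = (-26138 - 1/(-7 + 3*(-34)))/(-36689) = (-26138 - 1/(-7 - 102))*(-1/36689) = (-26138 - 1/(-109))*(-1/36689) = (-26138 - 1*(-1/109))*(-1/36689) = (-26138 + 1/109)*(-1/36689) = -2849041/109*(-1/36689) = 2849041/3999101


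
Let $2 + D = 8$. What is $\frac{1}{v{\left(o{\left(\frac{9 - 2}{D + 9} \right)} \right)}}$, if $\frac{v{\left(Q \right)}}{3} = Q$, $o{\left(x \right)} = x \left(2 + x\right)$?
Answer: $\frac{75}{259} \approx 0.28958$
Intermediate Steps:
$D = 6$ ($D = -2 + 8 = 6$)
$v{\left(Q \right)} = 3 Q$
$\frac{1}{v{\left(o{\left(\frac{9 - 2}{D + 9} \right)} \right)}} = \frac{1}{3 \frac{9 - 2}{6 + 9} \left(2 + \frac{9 - 2}{6 + 9}\right)} = \frac{1}{3 \cdot \frac{7}{15} \left(2 + \frac{7}{15}\right)} = \frac{1}{3 \cdot 7 \cdot \frac{1}{15} \left(2 + 7 \cdot \frac{1}{15}\right)} = \frac{1}{3 \frac{7 \left(2 + \frac{7}{15}\right)}{15}} = \frac{1}{3 \cdot \frac{7}{15} \cdot \frac{37}{15}} = \frac{1}{3 \cdot \frac{259}{225}} = \frac{1}{\frac{259}{75}} = \frac{75}{259}$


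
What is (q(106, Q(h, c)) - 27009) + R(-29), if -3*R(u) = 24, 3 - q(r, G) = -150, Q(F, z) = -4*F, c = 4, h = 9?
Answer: -26864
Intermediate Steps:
q(r, G) = 153 (q(r, G) = 3 - 1*(-150) = 3 + 150 = 153)
R(u) = -8 (R(u) = -⅓*24 = -8)
(q(106, Q(h, c)) - 27009) + R(-29) = (153 - 27009) - 8 = -26856 - 8 = -26864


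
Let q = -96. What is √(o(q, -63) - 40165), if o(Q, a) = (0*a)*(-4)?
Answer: I*√40165 ≈ 200.41*I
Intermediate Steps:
o(Q, a) = 0 (o(Q, a) = 0*(-4) = 0)
√(o(q, -63) - 40165) = √(0 - 40165) = √(-40165) = I*√40165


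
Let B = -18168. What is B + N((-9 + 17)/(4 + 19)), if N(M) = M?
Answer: -417856/23 ≈ -18168.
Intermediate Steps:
B + N((-9 + 17)/(4 + 19)) = -18168 + (-9 + 17)/(4 + 19) = -18168 + 8/23 = -417856/23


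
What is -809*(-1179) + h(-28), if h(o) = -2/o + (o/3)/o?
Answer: 40060079/42 ≈ 9.5381e+5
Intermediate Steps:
h(o) = ⅓ - 2/o (h(o) = -2/o + (o*(⅓))/o = -2/o + (o/3)/o = -2/o + ⅓ = ⅓ - 2/o)
-809*(-1179) + h(-28) = -809*(-1179) + (⅓)*(-6 - 28)/(-28) = 953811 + (⅓)*(-1/28)*(-34) = 953811 + 17/42 = 40060079/42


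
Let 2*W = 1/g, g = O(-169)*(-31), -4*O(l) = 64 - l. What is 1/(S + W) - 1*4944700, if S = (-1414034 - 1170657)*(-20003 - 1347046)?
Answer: -126197361425681335480077/25521742760062559 ≈ -4.9447e+6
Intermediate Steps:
O(l) = -16 + l/4 (O(l) = -(64 - l)/4 = -16 + l/4)
S = 3533399246859 (S = -2584691*(-1367049) = 3533399246859)
g = 7223/4 (g = (-16 + (¼)*(-169))*(-31) = (-16 - 169/4)*(-31) = -233/4*(-31) = 7223/4 ≈ 1805.8)
W = 2/7223 (W = 1/(2*(7223/4)) = (½)*(4/7223) = 2/7223 ≈ 0.00027689)
1/(S + W) - 1*4944700 = 1/(3533399246859 + 2/7223) - 1*4944700 = 1/(25521742760062559/7223) - 4944700 = 7223/25521742760062559 - 4944700 = -126197361425681335480077/25521742760062559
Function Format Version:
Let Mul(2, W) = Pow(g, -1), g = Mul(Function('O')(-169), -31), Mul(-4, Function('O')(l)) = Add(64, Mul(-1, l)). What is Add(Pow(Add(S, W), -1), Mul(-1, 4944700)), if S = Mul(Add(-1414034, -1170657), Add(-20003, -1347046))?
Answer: Rational(-126197361425681335480077, 25521742760062559) ≈ -4.9447e+6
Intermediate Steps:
Function('O')(l) = Add(-16, Mul(Rational(1, 4), l)) (Function('O')(l) = Mul(Rational(-1, 4), Add(64, Mul(-1, l))) = Add(-16, Mul(Rational(1, 4), l)))
S = 3533399246859 (S = Mul(-2584691, -1367049) = 3533399246859)
g = Rational(7223, 4) (g = Mul(Add(-16, Mul(Rational(1, 4), -169)), -31) = Mul(Add(-16, Rational(-169, 4)), -31) = Mul(Rational(-233, 4), -31) = Rational(7223, 4) ≈ 1805.8)
W = Rational(2, 7223) (W = Mul(Rational(1, 2), Pow(Rational(7223, 4), -1)) = Mul(Rational(1, 2), Rational(4, 7223)) = Rational(2, 7223) ≈ 0.00027689)
Add(Pow(Add(S, W), -1), Mul(-1, 4944700)) = Add(Pow(Add(3533399246859, Rational(2, 7223)), -1), Mul(-1, 4944700)) = Add(Pow(Rational(25521742760062559, 7223), -1), -4944700) = Add(Rational(7223, 25521742760062559), -4944700) = Rational(-126197361425681335480077, 25521742760062559)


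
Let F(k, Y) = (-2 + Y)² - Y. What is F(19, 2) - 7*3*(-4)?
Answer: 82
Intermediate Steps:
F(19, 2) - 7*3*(-4) = ((-2 + 2)² - 1*2) - 7*3*(-4) = (0² - 2) - 21*(-4) = (0 - 2) - 1*(-84) = -2 + 84 = 82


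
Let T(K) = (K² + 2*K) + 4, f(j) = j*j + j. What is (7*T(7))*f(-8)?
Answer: 26264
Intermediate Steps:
f(j) = j + j² (f(j) = j² + j = j + j²)
T(K) = 4 + K² + 2*K
(7*T(7))*f(-8) = (7*(4 + 7² + 2*7))*(-8*(1 - 8)) = (7*(4 + 49 + 14))*(-8*(-7)) = (7*67)*56 = 469*56 = 26264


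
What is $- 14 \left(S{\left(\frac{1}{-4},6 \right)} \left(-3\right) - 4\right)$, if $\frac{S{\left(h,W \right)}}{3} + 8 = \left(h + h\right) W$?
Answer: $-1330$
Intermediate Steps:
$S{\left(h,W \right)} = -24 + 6 W h$ ($S{\left(h,W \right)} = -24 + 3 \left(h + h\right) W = -24 + 3 \cdot 2 h W = -24 + 3 \cdot 2 W h = -24 + 6 W h$)
$- 14 \left(S{\left(\frac{1}{-4},6 \right)} \left(-3\right) - 4\right) = - 14 \left(\left(-24 + 6 \cdot 6 \frac{1}{-4}\right) \left(-3\right) - 4\right) = - 14 \left(\left(-24 + 6 \cdot 6 \left(- \frac{1}{4}\right)\right) \left(-3\right) - 4\right) = - 14 \left(\left(-24 - 9\right) \left(-3\right) - 4\right) = - 14 \left(\left(-33\right) \left(-3\right) - 4\right) = - 14 \left(99 - 4\right) = \left(-14\right) 95 = -1330$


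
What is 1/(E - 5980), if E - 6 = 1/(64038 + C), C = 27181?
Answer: -91219/544942305 ≈ -0.00016739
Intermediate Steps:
E = 547315/91219 (E = 6 + 1/(64038 + 27181) = 6 + 1/91219 = 547315/91219 ≈ 6.0000)
1/(E - 5980) = 1/(547315/91219 - 5980) = 1/(-544942305/91219) = -91219/544942305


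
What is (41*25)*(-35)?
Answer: -35875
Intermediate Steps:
(41*25)*(-35) = 1025*(-35) = -35875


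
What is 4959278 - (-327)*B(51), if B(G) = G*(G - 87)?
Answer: 4358906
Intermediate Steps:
B(G) = G*(-87 + G)
4959278 - (-327)*B(51) = 4959278 - (-327)*51*(-87 + 51) = 4959278 - (-327)*51*(-36) = 4959278 - (-327)*(-1836) = 4959278 - 1*600372 = 4959278 - 600372 = 4358906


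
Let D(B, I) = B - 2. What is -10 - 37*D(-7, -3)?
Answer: 323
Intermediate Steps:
D(B, I) = -2 + B
-10 - 37*D(-7, -3) = -10 - 37*(-2 - 7) = -10 - 37*(-9) = -10 + 333 = 323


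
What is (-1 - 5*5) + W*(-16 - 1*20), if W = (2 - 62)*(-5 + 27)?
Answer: 47494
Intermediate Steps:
W = -1320 (W = -60*22 = -1320)
(-1 - 5*5) + W*(-16 - 1*20) = (-1 - 5*5) - 1320*(-16 - 1*20) = (-1 - 25) - 1320*(-16 - 20) = -26 - 1320*(-36) = -26 + 47520 = 47494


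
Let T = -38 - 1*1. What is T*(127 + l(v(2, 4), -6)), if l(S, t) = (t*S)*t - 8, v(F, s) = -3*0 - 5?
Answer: 2379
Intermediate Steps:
v(F, s) = -5 (v(F, s) = 0 - 5 = -5)
T = -39 (T = -38 - 1 = -39)
l(S, t) = -8 + S*t**2 (l(S, t) = (S*t)*t - 8 = S*t**2 - 8 = -8 + S*t**2)
T*(127 + l(v(2, 4), -6)) = -39*(127 + (-8 - 5*(-6)**2)) = -39*(127 + (-8 - 5*36)) = -39*(127 + (-8 - 180)) = -39*(127 - 188) = -39*(-61) = 2379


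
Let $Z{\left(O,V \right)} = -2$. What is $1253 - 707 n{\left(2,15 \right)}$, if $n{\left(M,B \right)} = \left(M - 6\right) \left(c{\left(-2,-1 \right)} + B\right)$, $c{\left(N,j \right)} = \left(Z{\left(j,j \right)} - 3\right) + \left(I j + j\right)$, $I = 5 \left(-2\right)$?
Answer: $54985$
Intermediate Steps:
$I = -10$
$c{\left(N,j \right)} = -5 - 9 j$ ($c{\left(N,j \right)} = \left(-2 - 3\right) + \left(- 10 j + j\right) = -5 - 9 j$)
$n{\left(M,B \right)} = \left(-6 + M\right) \left(4 + B\right)$ ($n{\left(M,B \right)} = \left(M - 6\right) \left(\left(-5 - -9\right) + B\right) = \left(-6 + M\right) \left(\left(-5 + 9\right) + B\right) = \left(-6 + M\right) \left(4 + B\right)$)
$1253 - 707 n{\left(2,15 \right)} = 1253 - 707 \left(-24 - 90 + 4 \cdot 2 + 15 \cdot 2\right) = 1253 - 707 \left(-24 - 90 + 8 + 30\right) = 1253 - -53732 = 1253 + 53732 = 54985$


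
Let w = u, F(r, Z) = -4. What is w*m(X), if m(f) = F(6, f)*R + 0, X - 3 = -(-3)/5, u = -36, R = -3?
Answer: -432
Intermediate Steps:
w = -36
X = 18/5 (X = 3 - (-3)/5 = 3 - 1*(-3/5) = 3 + 3/5 = 18/5 ≈ 3.6000)
m(f) = 12 (m(f) = -4*(-3) + 0 = 12 + 0 = 12)
w*m(X) = -36*12 = -432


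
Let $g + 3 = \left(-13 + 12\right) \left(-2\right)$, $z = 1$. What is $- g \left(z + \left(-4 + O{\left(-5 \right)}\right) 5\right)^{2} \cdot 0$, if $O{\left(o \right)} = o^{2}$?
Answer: $0$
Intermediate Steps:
$g = -1$ ($g = -3 + \left(-13 + 12\right) \left(-2\right) = -3 - -2 = -3 + 2 = -1$)
$- g \left(z + \left(-4 + O{\left(-5 \right)}\right) 5\right)^{2} \cdot 0 = \left(-1\right) \left(-1\right) \left(1 + \left(-4 + \left(-5\right)^{2}\right) 5\right)^{2} \cdot 0 = 1 \left(1 + \left(-4 + 25\right) 5\right)^{2} \cdot 0 = 1 \left(1 + 21 \cdot 5\right)^{2} \cdot 0 = 1 \left(1 + 105\right)^{2} \cdot 0 = 1 \cdot 106^{2} \cdot 0 = 1 \cdot 11236 \cdot 0 = 1 \cdot 0 = 0$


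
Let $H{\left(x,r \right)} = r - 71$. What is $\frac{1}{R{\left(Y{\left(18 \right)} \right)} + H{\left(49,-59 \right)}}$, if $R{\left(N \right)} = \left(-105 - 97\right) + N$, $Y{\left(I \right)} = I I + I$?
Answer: $\frac{1}{10} \approx 0.1$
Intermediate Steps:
$H{\left(x,r \right)} = -71 + r$ ($H{\left(x,r \right)} = r - 71 = -71 + r$)
$Y{\left(I \right)} = I + I^{2}$ ($Y{\left(I \right)} = I^{2} + I = I + I^{2}$)
$R{\left(N \right)} = -202 + N$
$\frac{1}{R{\left(Y{\left(18 \right)} \right)} + H{\left(49,-59 \right)}} = \frac{1}{\left(-202 + 18 \left(1 + 18\right)\right) - 130} = \frac{1}{\left(-202 + 18 \cdot 19\right) - 130} = \frac{1}{\left(-202 + 342\right) - 130} = \frac{1}{140 - 130} = \frac{1}{10}$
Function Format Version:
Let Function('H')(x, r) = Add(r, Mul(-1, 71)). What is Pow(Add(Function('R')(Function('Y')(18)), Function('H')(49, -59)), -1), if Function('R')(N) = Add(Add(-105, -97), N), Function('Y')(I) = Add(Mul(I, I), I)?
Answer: Rational(1, 10) ≈ 0.10000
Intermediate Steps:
Function('H')(x, r) = Add(-71, r) (Function('H')(x, r) = Add(r, -71) = Add(-71, r))
Function('Y')(I) = Add(I, Pow(I, 2)) (Function('Y')(I) = Add(Pow(I, 2), I) = Add(I, Pow(I, 2)))
Function('R')(N) = Add(-202, N)
Pow(Add(Function('R')(Function('Y')(18)), Function('H')(49, -59)), -1) = Pow(Add(Add(-202, Mul(18, Add(1, 18))), Add(-71, -59)), -1) = Pow(Add(Add(-202, Mul(18, 19)), -130), -1) = Pow(Add(Add(-202, 342), -130), -1) = Pow(Add(140, -130), -1) = Pow(10, -1) = Rational(1, 10)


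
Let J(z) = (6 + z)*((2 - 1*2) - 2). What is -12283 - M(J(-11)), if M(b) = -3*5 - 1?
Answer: -12267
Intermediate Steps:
J(z) = -12 - 2*z (J(z) = (6 + z)*((2 - 2) - 2) = (6 + z)*(0 - 2) = (6 + z)*(-2) = -12 - 2*z)
M(b) = -16 (M(b) = -15 - 1 = -16)
-12283 - M(J(-11)) = -12283 - 1*(-16) = -12283 + 16 = -12267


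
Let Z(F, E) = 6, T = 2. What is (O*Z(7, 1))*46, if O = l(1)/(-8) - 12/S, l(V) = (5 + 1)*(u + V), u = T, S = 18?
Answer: -805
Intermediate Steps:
u = 2
l(V) = 12 + 6*V (l(V) = (5 + 1)*(2 + V) = 6*(2 + V) = 12 + 6*V)
O = -35/12 (O = (12 + 6*1)/(-8) - 12/18 = (12 + 6)*(-1/8) - 12*1/18 = 18*(-1/8) - 2/3 = -9/4 - 2/3 = -35/12 ≈ -2.9167)
(O*Z(7, 1))*46 = -35/12*6*46 = -35/2*46 = -805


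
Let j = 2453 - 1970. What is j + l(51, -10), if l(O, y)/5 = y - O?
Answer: 178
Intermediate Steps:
l(O, y) = -5*O + 5*y (l(O, y) = 5*(y - O) = -5*O + 5*y)
j = 483
j + l(51, -10) = 483 + (-5*51 + 5*(-10)) = 483 + (-255 - 50) = 483 - 305 = 178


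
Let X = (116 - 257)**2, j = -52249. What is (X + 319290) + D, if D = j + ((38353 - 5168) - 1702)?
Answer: 318405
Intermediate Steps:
D = -20766 (D = -52249 + ((38353 - 5168) - 1702) = -52249 + (33185 - 1702) = -52249 + 31483 = -20766)
X = 19881 (X = (-141)**2 = 19881)
(X + 319290) + D = (19881 + 319290) - 20766 = 339171 - 20766 = 318405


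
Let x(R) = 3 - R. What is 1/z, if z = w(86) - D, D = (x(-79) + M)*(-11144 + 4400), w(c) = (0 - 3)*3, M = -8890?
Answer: -1/59401161 ≈ -1.6835e-8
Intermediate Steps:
w(c) = -9 (w(c) = -3*3 = -9)
D = 59401152 (D = ((3 - 1*(-79)) - 8890)*(-11144 + 4400) = ((3 + 79) - 8890)*(-6744) = (82 - 8890)*(-6744) = -8808*(-6744) = 59401152)
z = -59401161 (z = -9 - 1*59401152 = -9 - 59401152 = -59401161)
1/z = 1/(-59401161) = -1/59401161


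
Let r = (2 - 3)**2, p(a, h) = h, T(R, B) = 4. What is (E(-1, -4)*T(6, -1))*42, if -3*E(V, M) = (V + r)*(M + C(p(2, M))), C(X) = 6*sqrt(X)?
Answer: 0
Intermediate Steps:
r = 1 (r = (-1)**2 = 1)
E(V, M) = -(1 + V)*(M + 6*sqrt(M))/3 (E(V, M) = -(V + 1)*(M + 6*sqrt(M))/3 = -(1 + V)*(M + 6*sqrt(M))/3)
(E(-1, -4)*T(6, -1))*42 = ((-4*I - 1/3*(-4) - 2*(-1)*sqrt(-4) - 1/3*(-4)*(-1))*4)*42 = ((-4*I + 4/3 - 2*(-1)*2*I - 4/3)*4)*42 = ((-4*I + 4/3 + 4*I - 4/3)*4)*42 = (0*4)*42 = 0*42 = 0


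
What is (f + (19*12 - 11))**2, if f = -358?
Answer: 19881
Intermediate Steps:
(f + (19*12 - 11))**2 = (-358 + (19*12 - 11))**2 = (-358 + (228 - 11))**2 = (-358 + 217)**2 = (-141)**2 = 19881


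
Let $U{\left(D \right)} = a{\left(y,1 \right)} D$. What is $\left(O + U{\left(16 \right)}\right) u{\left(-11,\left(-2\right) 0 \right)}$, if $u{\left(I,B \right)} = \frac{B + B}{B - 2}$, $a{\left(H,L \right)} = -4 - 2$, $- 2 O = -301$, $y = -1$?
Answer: $0$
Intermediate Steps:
$O = \frac{301}{2}$ ($O = \left(- \frac{1}{2}\right) \left(-301\right) = \frac{301}{2} \approx 150.5$)
$a{\left(H,L \right)} = -6$ ($a{\left(H,L \right)} = -4 - 2 = -6$)
$u{\left(I,B \right)} = \frac{2 B}{-2 + B}$
$U{\left(D \right)} = - 6 D$
$\left(O + U{\left(16 \right)}\right) u{\left(-11,\left(-2\right) 0 \right)} = \left(\frac{301}{2} - 96\right) \frac{2 \left(\left(-2\right) 0\right)}{-2 - 0} = \left(\frac{301}{2} - 96\right) 2 \cdot 0 \frac{1}{-2 + 0} = \frac{109 \cdot 2 \cdot 0 \frac{1}{-2}}{2} = \frac{109 \cdot 2 \cdot 0 \left(- \frac{1}{2}\right)}{2} = \frac{109}{2} \cdot 0 = 0$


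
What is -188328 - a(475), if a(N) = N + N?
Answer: -189278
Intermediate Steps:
a(N) = 2*N
-188328 - a(475) = -188328 - 2*475 = -188328 - 1*950 = -188328 - 950 = -189278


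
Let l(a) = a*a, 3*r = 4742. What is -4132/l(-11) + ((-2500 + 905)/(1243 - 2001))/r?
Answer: -14851630567/434926756 ≈ -34.147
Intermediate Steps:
r = 4742/3 (r = (⅓)*4742 = 4742/3 ≈ 1580.7)
l(a) = a²
-4132/l(-11) + ((-2500 + 905)/(1243 - 2001))/r = -4132/((-11)²) + ((-2500 + 905)/(1243 - 2001))/(4742/3) = -4132/121 - 1595/(-758)*(3/4742) = -4132*1/121 - 1595*(-1/758)*(3/4742) = -4132/121 + (1595/758)*(3/4742) = -4132/121 + 4785/3594436 = -14851630567/434926756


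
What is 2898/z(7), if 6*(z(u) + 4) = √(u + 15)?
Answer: -208656/277 - 8694*√22/277 ≈ -900.49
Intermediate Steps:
z(u) = -4 + √(15 + u)/6 (z(u) = -4 + √(u + 15)/6 = -4 + √(15 + u)/6)
2898/z(7) = 2898/(-4 + √(15 + 7)/6) = 2898/(-4 + √22/6)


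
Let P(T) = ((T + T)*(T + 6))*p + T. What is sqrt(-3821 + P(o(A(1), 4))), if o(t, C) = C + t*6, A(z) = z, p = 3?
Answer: I*sqrt(2851) ≈ 53.395*I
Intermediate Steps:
o(t, C) = C + 6*t
P(T) = T + 6*T*(6 + T) (P(T) = ((T + T)*(T + 6))*3 + T = ((2*T)*(6 + T))*3 + T = (2*T*(6 + T))*3 + T = 6*T*(6 + T) + T = T + 6*T*(6 + T))
sqrt(-3821 + P(o(A(1), 4))) = sqrt(-3821 + (4 + 6*1)*(37 + 6*(4 + 6*1))) = sqrt(-3821 + (4 + 6)*(37 + 6*(4 + 6))) = sqrt(-3821 + 10*(37 + 6*10)) = sqrt(-3821 + 10*(37 + 60)) = sqrt(-3821 + 10*97) = sqrt(-3821 + 970) = sqrt(-2851) = I*sqrt(2851)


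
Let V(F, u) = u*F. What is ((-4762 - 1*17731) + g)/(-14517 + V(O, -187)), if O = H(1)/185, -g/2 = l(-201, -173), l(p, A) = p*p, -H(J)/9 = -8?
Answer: 19109575/2699109 ≈ 7.0800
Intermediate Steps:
H(J) = 72 (H(J) = -9*(-8) = 72)
l(p, A) = p²
g = -80802 (g = -2*(-201)² = -2*40401 = -80802)
O = 72/185 ≈ 0.38919
V(F, u) = F*u
((-4762 - 1*17731) + g)/(-14517 + V(O, -187)) = ((-4762 - 1*17731) - 80802)/(-14517 + (72/185)*(-187)) = ((-4762 - 17731) - 80802)/(-14517 - 13464/185) = (-22493 - 80802)/(-2699109/185) = -103295*(-185/2699109) = 19109575/2699109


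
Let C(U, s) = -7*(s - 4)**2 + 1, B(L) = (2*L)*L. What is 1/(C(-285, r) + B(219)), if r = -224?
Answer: -1/267965 ≈ -3.7318e-6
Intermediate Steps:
B(L) = 2*L**2
C(U, s) = 1 - 7*(-4 + s)**2 (C(U, s) = -7*(-4 + s)**2 + 1 = 1 - 7*(-4 + s)**2)
1/(C(-285, r) + B(219)) = 1/((1 - 7*(-4 - 224)**2) + 2*219**2) = 1/((1 - 7*(-228)**2) + 2*47961) = 1/((1 - 7*51984) + 95922) = 1/((1 - 363888) + 95922) = 1/(-363887 + 95922) = 1/(-267965) = -1/267965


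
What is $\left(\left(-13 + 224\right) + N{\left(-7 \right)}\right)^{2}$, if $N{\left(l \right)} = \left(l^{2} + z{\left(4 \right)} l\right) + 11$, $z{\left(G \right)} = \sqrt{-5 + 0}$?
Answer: $73196 - 3794 i \sqrt{5} \approx 73196.0 - 8483.6 i$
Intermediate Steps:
$z{\left(G \right)} = i \sqrt{5}$ ($z{\left(G \right)} = \sqrt{-5} = i \sqrt{5}$)
$N{\left(l \right)} = 11 + l^{2} + i l \sqrt{5}$ ($N{\left(l \right)} = \left(l^{2} + i \sqrt{5} l\right) + 11 = \left(l^{2} + i l \sqrt{5}\right) + 11 = 11 + l^{2} + i l \sqrt{5}$)
$\left(\left(-13 + 224\right) + N{\left(-7 \right)}\right)^{2} = \left(\left(-13 + 224\right) + \left(11 + \left(-7\right)^{2} + i \left(-7\right) \sqrt{5}\right)\right)^{2} = \left(211 + \left(11 + 49 - 7 i \sqrt{5}\right)\right)^{2} = \left(211 + \left(60 - 7 i \sqrt{5}\right)\right)^{2} = \left(271 - 7 i \sqrt{5}\right)^{2}$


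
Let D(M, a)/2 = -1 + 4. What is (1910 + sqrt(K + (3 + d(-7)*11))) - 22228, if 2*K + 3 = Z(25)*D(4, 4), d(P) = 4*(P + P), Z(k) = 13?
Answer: -20318 + I*sqrt(2302)/2 ≈ -20318.0 + 23.99*I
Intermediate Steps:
D(M, a) = 6 (D(M, a) = 2*(-1 + 4) = 2*3 = 6)
d(P) = 8*P (d(P) = 4*(2*P) = 8*P)
K = 75/2 (K = -3/2 + (13*6)/2 = -3/2 + (1/2)*78 = -3/2 + 39 = 75/2 ≈ 37.500)
(1910 + sqrt(K + (3 + d(-7)*11))) - 22228 = (1910 + sqrt(75/2 + (3 + (8*(-7))*11))) - 22228 = (1910 + sqrt(75/2 + (3 - 56*11))) - 22228 = (1910 + sqrt(75/2 + (3 - 616))) - 22228 = (1910 + sqrt(75/2 - 613)) - 22228 = (1910 + sqrt(-1151/2)) - 22228 = (1910 + I*sqrt(2302)/2) - 22228 = -20318 + I*sqrt(2302)/2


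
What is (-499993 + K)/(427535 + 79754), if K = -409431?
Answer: -909424/507289 ≈ -1.7927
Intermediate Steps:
(-499993 + K)/(427535 + 79754) = (-499993 - 409431)/(427535 + 79754) = -909424/507289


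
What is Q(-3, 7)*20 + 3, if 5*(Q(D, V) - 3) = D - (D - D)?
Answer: 51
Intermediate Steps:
Q(D, V) = 3 + D/5 (Q(D, V) = 3 + (D - (D - D))/5 = 3 + (D - 1*0)/5 = 3 + (D + 0)/5 = 3 + D/5)
Q(-3, 7)*20 + 3 = (3 + (⅕)*(-3))*20 + 3 = (3 - ⅗)*20 + 3 = (12/5)*20 + 3 = 48 + 3 = 51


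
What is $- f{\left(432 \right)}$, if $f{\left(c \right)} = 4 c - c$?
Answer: $-1296$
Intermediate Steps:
$f{\left(c \right)} = 3 c$
$- f{\left(432 \right)} = - 3 \cdot 432 = \left(-1\right) 1296 = -1296$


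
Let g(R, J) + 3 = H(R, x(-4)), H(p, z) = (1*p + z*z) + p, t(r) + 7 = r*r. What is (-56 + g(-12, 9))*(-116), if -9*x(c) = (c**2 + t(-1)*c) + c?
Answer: 7772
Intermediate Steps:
t(r) = -7 + r**2 (t(r) = -7 + r*r = -7 + r**2)
x(c) = -c**2/9 + 5*c/9 (x(c) = -((c**2 + (-7 + (-1)**2)*c) + c)/9 = -((c**2 + (-7 + 1)*c) + c)/9 = -((c**2 - 6*c) + c)/9 = -(c**2 - 5*c)/9 = -c**2/9 + 5*c/9)
H(p, z) = z**2 + 2*p (H(p, z) = (p + z**2) + p = z**2 + 2*p)
g(R, J) = 13 + 2*R (g(R, J) = -3 + (((1/9)*(-4)*(5 - 1*(-4)))**2 + 2*R) = -3 + (((1/9)*(-4)*(5 + 4))**2 + 2*R) = -3 + (((1/9)*(-4)*9)**2 + 2*R) = -3 + ((-4)**2 + 2*R) = -3 + (16 + 2*R) = 13 + 2*R)
(-56 + g(-12, 9))*(-116) = (-56 + (13 + 2*(-12)))*(-116) = (-56 + (13 - 24))*(-116) = (-56 - 11)*(-116) = -67*(-116) = 7772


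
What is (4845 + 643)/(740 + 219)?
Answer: 784/137 ≈ 5.7226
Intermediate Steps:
(4845 + 643)/(740 + 219) = 5488/959 = 5488*(1/959) = 784/137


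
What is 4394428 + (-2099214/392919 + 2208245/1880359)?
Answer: 83249404853520603/18944327639 ≈ 4.3944e+6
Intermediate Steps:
4394428 + (-2099214/392919 + 2208245/1880359) = 4394428 + (-2099214*1/392919 + 2208245*(1/1880359)) = 4394428 + (-699738/130973 + 169865/144643) = 4394428 - 78964474889/18944327639 = 83249404853520603/18944327639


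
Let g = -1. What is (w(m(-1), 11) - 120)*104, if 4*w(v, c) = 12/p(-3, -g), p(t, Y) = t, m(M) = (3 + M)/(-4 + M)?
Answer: -12584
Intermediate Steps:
m(M) = (3 + M)/(-4 + M)
w(v, c) = -1 (w(v, c) = (12/(-3))/4 = (12*(-⅓))/4 = (¼)*(-4) = -1)
(w(m(-1), 11) - 120)*104 = (-1 - 120)*104 = -121*104 = -12584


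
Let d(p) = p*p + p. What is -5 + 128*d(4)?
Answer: 2555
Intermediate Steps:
d(p) = p + p² (d(p) = p² + p = p + p²)
-5 + 128*d(4) = -5 + 128*(4*(1 + 4)) = -5 + 128*(4*5) = -5 + 128*20 = -5 + 2560 = 2555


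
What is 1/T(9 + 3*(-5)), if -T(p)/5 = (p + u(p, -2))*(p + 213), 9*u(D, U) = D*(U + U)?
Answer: 1/3450 ≈ 0.00028986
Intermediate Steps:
u(D, U) = 2*D*U/9 (u(D, U) = (D*(U + U))/9 = (D*(2*U))/9 = (2*D*U)/9 = 2*D*U/9)
T(p) = -25*p*(213 + p)/9 (T(p) = -5*(p + (2/9)*p*(-2))*(p + 213) = -5*(p - 4*p/9)*(213 + p) = -5*5*p/9*(213 + p) = -25*p*(213 + p)/9)
1/T(9 + 3*(-5)) = 1/(25*(9 + 3*(-5))*(-213 - (9 + 3*(-5)))/9) = 1/(25*(9 - 15)*(-213 - (9 - 15))/9) = 1/((25/9)*(-6)*(-213 - 1*(-6))) = 1/((25/9)*(-6)*(-213 + 6)) = 1/((25/9)*(-6)*(-207)) = 1/3450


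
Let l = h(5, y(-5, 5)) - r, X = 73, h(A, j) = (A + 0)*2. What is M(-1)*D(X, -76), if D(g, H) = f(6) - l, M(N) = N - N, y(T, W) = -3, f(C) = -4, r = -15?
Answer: 0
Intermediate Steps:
h(A, j) = 2*A (h(A, j) = A*2 = 2*A)
l = 25 (l = 2*5 - 1*(-15) = 10 + 15 = 25)
M(N) = 0
D(g, H) = -29 (D(g, H) = -4 - 1*25 = -4 - 25 = -29)
M(-1)*D(X, -76) = 0*(-29) = 0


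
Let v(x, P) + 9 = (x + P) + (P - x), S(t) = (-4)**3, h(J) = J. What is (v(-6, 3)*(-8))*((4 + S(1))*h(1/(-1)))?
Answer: 1440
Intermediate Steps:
S(t) = -64
v(x, P) = -9 + 2*P (v(x, P) = -9 + ((x + P) + (P - x)) = -9 + ((P + x) + (P - x)) = -9 + 2*P)
(v(-6, 3)*(-8))*((4 + S(1))*h(1/(-1))) = ((-9 + 2*3)*(-8))*((4 - 64)/(-1)) = ((-9 + 6)*(-8))*(-60*(-1)) = -3*(-8)*60 = 24*60 = 1440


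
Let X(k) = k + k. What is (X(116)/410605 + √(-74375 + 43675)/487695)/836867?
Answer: 232/343621774535 + 2*I*√307/81627170313 ≈ 6.7516e-10 + 4.293e-10*I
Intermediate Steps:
X(k) = 2*k
(X(116)/410605 + √(-74375 + 43675)/487695)/836867 = ((2*116)/410605 + √(-74375 + 43675)/487695)/836867 = (232*(1/410605) + √(-30700)*(1/487695))*(1/836867) = (232/410605 + (10*I*√307)*(1/487695))*(1/836867) = (232/410605 + 2*I*√307/97539)*(1/836867) = 232/343621774535 + 2*I*√307/81627170313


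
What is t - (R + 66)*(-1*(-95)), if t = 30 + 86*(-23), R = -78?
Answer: -808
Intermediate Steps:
t = -1948 (t = 30 - 1978 = -1948)
t - (R + 66)*(-1*(-95)) = -1948 - (-78 + 66)*(-1*(-95)) = -1948 - (-12)*95 = -1948 - 1*(-1140) = -1948 + 1140 = -808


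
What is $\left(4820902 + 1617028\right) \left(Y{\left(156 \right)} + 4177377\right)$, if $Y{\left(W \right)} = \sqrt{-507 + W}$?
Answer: $26893660709610 + 19313790 i \sqrt{39} \approx 2.6894 \cdot 10^{13} + 1.2061 \cdot 10^{8} i$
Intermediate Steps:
$\left(4820902 + 1617028\right) \left(Y{\left(156 \right)} + 4177377\right) = \left(4820902 + 1617028\right) \left(\sqrt{-507 + 156} + 4177377\right) = 6437930 \left(\sqrt{-351} + 4177377\right) = 6437930 \left(3 i \sqrt{39} + 4177377\right) = 6437930 \left(4177377 + 3 i \sqrt{39}\right) = 26893660709610 + 19313790 i \sqrt{39}$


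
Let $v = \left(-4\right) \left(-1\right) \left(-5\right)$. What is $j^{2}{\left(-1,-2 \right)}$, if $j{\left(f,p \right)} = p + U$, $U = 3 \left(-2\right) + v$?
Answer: $784$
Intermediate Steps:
$v = -20$ ($v = 4 \left(-5\right) = -20$)
$U = -26$ ($U = 3 \left(-2\right) - 20 = -6 - 20 = -26$)
$j{\left(f,p \right)} = -26 + p$ ($j{\left(f,p \right)} = p - 26 = -26 + p$)
$j^{2}{\left(-1,-2 \right)} = \left(-26 - 2\right)^{2} = \left(-28\right)^{2} = 784$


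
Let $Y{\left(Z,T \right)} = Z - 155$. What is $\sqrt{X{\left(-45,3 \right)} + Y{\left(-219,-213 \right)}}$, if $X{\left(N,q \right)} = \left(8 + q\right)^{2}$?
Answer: $i \sqrt{253} \approx 15.906 i$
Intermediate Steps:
$Y{\left(Z,T \right)} = -155 + Z$
$\sqrt{X{\left(-45,3 \right)} + Y{\left(-219,-213 \right)}} = \sqrt{\left(8 + 3\right)^{2} - 374} = \sqrt{11^{2} - 374} = \sqrt{121 - 374} = \sqrt{-253} = i \sqrt{253}$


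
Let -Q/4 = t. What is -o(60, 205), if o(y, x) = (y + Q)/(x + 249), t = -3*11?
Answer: -96/227 ≈ -0.42291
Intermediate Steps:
t = -33
Q = 132 (Q = -4*(-33) = 132)
o(y, x) = (132 + y)/(249 + x) (o(y, x) = (y + 132)/(x + 249) = (132 + y)/(249 + x))
-o(60, 205) = -(132 + 60)/(249 + 205) = -192/454 = -1*96/227 = -96/227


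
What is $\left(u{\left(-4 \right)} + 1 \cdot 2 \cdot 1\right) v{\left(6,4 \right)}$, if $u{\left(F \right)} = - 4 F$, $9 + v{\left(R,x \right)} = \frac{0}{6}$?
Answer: $-162$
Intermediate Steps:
$v{\left(R,x \right)} = -9$ ($v{\left(R,x \right)} = -9 + \frac{0}{6} = -9 + 0 \cdot \frac{1}{6} = -9 + 0 = -9$)
$\left(u{\left(-4 \right)} + 1 \cdot 2 \cdot 1\right) v{\left(6,4 \right)} = \left(\left(-4\right) \left(-4\right) + 1 \cdot 2 \cdot 1\right) \left(-9\right) = \left(16 + 2 \cdot 1\right) \left(-9\right) = \left(16 + 2\right) \left(-9\right) = 18 \left(-9\right) = -162$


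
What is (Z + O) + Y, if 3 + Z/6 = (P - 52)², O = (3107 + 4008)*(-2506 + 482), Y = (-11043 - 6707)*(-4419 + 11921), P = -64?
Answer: -147480542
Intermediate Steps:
Y = -133160500 (Y = -17750*7502 = -133160500)
O = -14400760 (O = 7115*(-2024) = -14400760)
Z = 80718 (Z = -18 + 6*(-64 - 52)² = -18 + 6*(-116)² = -18 + 6*13456 = -18 + 80736 = 80718)
(Z + O) + Y = (80718 - 14400760) - 133160500 = -14320042 - 133160500 = -147480542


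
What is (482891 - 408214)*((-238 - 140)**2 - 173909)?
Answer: -2316853925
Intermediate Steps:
(482891 - 408214)*((-238 - 140)**2 - 173909) = 74677*((-378)**2 - 173909) = 74677*(142884 - 173909) = 74677*(-31025) = -2316853925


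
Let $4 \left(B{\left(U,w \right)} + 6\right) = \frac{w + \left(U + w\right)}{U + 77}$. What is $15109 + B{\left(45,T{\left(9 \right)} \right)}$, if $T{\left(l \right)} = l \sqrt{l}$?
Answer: $\frac{7370363}{488} \approx 15103.0$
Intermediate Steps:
$T{\left(l \right)} = l^{\frac{3}{2}}$
$B{\left(U,w \right)} = -6 + \frac{U + 2 w}{4 \left(77 + U\right)}$ ($B{\left(U,w \right)} = -6 + \frac{\left(w + \left(U + w\right)\right) \frac{1}{U + 77}}{4} = -6 + \frac{\left(U + 2 w\right) \frac{1}{77 + U}}{4} = -6 + \frac{\frac{1}{77 + U} \left(U + 2 w\right)}{4} = -6 + \frac{U + 2 w}{4 \left(77 + U\right)}$)
$15109 + B{\left(45,T{\left(9 \right)} \right)} = 15109 + \frac{-1848 - 1035 + 2 \cdot 9^{\frac{3}{2}}}{4 \left(77 + 45\right)} = 15109 + \frac{-1848 - 1035 + 2 \cdot 27}{4 \cdot 122} = 15109 + \frac{1}{4} \cdot \frac{1}{122} \left(-1848 - 1035 + 54\right) = 15109 + \frac{1}{4} \cdot \frac{1}{122} \left(-2829\right) = 15109 - \frac{2829}{488} = \frac{7370363}{488}$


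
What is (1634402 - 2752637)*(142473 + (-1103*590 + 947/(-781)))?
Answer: 443917941184440/781 ≈ 5.6840e+11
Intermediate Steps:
(1634402 - 2752637)*(142473 + (-1103*590 + 947/(-781))) = -1118235*(142473 + (-650770 + 947*(-1/781))) = -1118235*(142473 + (-650770 - 947/781)) = -1118235*(142473 - 508252317/781) = -1118235*(-396980904/781) = 443917941184440/781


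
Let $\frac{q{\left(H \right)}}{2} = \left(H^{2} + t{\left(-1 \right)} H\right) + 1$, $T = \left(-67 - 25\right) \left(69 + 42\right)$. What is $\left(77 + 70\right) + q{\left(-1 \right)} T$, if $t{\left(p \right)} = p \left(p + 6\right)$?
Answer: $-142821$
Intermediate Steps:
$t{\left(p \right)} = p \left(6 + p\right)$
$T = -10212$ ($T = \left(-92\right) 111 = -10212$)
$q{\left(H \right)} = 2 - 10 H + 2 H^{2}$ ($q{\left(H \right)} = 2 \left(\left(H^{2} + - (6 - 1) H\right) + 1\right) = 2 \left(\left(H^{2} + \left(-1\right) 5 H\right) + 1\right) = 2 \left(\left(H^{2} - 5 H\right) + 1\right) = 2 \left(1 + H^{2} - 5 H\right) = 2 - 10 H + 2 H^{2}$)
$\left(77 + 70\right) + q{\left(-1 \right)} T = \left(77 + 70\right) + \left(2 - -10 + 2 \left(-1\right)^{2}\right) \left(-10212\right) = 147 + \left(2 + 10 + 2 \cdot 1\right) \left(-10212\right) = 147 + \left(2 + 10 + 2\right) \left(-10212\right) = 147 + 14 \left(-10212\right) = 147 - 142968 = -142821$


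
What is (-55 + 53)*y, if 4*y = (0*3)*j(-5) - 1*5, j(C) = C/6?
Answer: 5/2 ≈ 2.5000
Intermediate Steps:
j(C) = C/6 (j(C) = C*(⅙) = C/6)
y = -5/4 (y = ((0*3)*((⅙)*(-5)) - 1*5)/4 = (0*(-⅚) - 5)/4 = (0 - 5)/4 = (¼)*(-5) = -5/4 ≈ -1.2500)
(-55 + 53)*y = (-55 + 53)*(-5/4) = -2*(-5/4) = 5/2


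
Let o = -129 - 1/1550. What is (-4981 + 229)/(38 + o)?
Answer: 2455200/47017 ≈ 52.219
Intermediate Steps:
o = -199951/1550 (o = -129 - 1*1/1550 = -129 - 1/1550 = -199951/1550 ≈ -129.00)
(-4981 + 229)/(38 + o) = (-4981 + 229)/(38 - 199951/1550) = -4752/(-141051/1550) = -4752*(-1550/141051) = 2455200/47017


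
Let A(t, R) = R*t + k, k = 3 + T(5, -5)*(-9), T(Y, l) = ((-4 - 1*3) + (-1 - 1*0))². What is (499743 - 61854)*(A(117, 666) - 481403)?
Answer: -176930802006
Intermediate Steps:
T(Y, l) = 64 (T(Y, l) = ((-4 - 3) + (-1 + 0))² = (-7 - 1)² = (-8)² = 64)
k = -573 (k = 3 + 64*(-9) = 3 - 576 = -573)
A(t, R) = -573 + R*t (A(t, R) = R*t - 573 = -573 + R*t)
(499743 - 61854)*(A(117, 666) - 481403) = (499743 - 61854)*((-573 + 666*117) - 481403) = 437889*((-573 + 77922) - 481403) = 437889*(77349 - 481403) = 437889*(-404054) = -176930802006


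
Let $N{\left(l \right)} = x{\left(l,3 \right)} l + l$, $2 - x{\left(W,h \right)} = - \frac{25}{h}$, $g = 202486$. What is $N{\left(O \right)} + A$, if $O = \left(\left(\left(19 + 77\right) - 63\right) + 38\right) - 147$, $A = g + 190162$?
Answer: $\frac{1175360}{3} \approx 3.9179 \cdot 10^{5}$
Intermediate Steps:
$A = 392648$ ($A = 202486 + 190162 = 392648$)
$x{\left(W,h \right)} = 2 + \frac{25}{h}$ ($x{\left(W,h \right)} = 2 - - \frac{25}{h} = 2 + \frac{25}{h}$)
$O = -76$ ($O = \left(\left(96 - 63\right) + 38\right) - 147 = \left(33 + 38\right) - 147 = 71 - 147 = -76$)
$N{\left(l \right)} = \frac{34 l}{3}$ ($N{\left(l \right)} = \left(2 + \frac{25}{3}\right) l + l = \frac{31 l}{3} + l = \frac{34 l}{3}$)
$N{\left(O \right)} + A = \frac{34}{3} \left(-76\right) + 392648 = - \frac{2584}{3} + 392648 = \frac{1175360}{3}$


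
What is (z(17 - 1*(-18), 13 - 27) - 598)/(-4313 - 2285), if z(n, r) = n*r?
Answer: 544/3299 ≈ 0.16490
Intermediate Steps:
(z(17 - 1*(-18), 13 - 27) - 598)/(-4313 - 2285) = ((17 - 1*(-18))*(13 - 27) - 598)/(-4313 - 2285) = ((17 + 18)*(-14) - 598)/(-6598) = (35*(-14) - 598)*(-1/6598) = (-490 - 598)*(-1/6598) = -1088*(-1/6598) = 544/3299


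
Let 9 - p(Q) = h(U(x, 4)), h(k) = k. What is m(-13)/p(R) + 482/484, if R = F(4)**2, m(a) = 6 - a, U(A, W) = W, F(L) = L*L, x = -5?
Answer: 5803/1210 ≈ 4.7959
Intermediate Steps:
F(L) = L**2
R = 256 (R = (4**2)**2 = 16**2 = 256)
p(Q) = 5 (p(Q) = 9 - 1*4 = 9 - 4 = 5)
m(-13)/p(R) + 482/484 = (6 - 1*(-13))/5 + 482/484 = (6 + 13)*(1/5) + 482*(1/484) = 19*(1/5) + 241/242 = 19/5 + 241/242 = 5803/1210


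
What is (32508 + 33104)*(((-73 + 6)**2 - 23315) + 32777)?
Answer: 915353012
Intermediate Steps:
(32508 + 33104)*(((-73 + 6)**2 - 23315) + 32777) = 65612*(((-67)**2 - 23315) + 32777) = 65612*((4489 - 23315) + 32777) = 65612*(-18826 + 32777) = 65612*13951 = 915353012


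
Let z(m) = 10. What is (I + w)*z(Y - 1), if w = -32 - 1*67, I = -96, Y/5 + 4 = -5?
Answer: -1950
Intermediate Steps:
Y = -45 (Y = -20 + 5*(-5) = -20 - 25 = -45)
w = -99 (w = -32 - 67 = -99)
(I + w)*z(Y - 1) = (-96 - 99)*10 = -195*10 = -1950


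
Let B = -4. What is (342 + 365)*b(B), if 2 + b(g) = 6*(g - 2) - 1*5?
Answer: -30401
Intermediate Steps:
b(g) = -19 + 6*g (b(g) = -2 + (6*(g - 2) - 1*5) = -2 + (6*(-2 + g) - 5) = -2 + ((-12 + 6*g) - 5) = -2 + (-17 + 6*g) = -19 + 6*g)
(342 + 365)*b(B) = (342 + 365)*(-19 + 6*(-4)) = 707*(-19 - 24) = 707*(-43) = -30401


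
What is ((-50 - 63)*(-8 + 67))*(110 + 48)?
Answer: -1053386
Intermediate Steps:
((-50 - 63)*(-8 + 67))*(110 + 48) = -113*59*158 = -6667*158 = -1053386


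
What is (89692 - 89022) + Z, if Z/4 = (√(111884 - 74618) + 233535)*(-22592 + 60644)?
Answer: 35545895950 + 152208*√37266 ≈ 3.5575e+10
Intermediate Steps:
Z = 35545895280 + 152208*√37266 (Z = 4*((√(111884 - 74618) + 233535)*(-22592 + 60644)) = 4*((√37266 + 233535)*38052) = 4*((233535 + √37266)*38052) = 4*(8886473820 + 38052*√37266) = 35545895280 + 152208*√37266 ≈ 3.5575e+10)
(89692 - 89022) + Z = (89692 - 89022) + (35545895280 + 152208*√37266) = 670 + (35545895280 + 152208*√37266) = 35545895950 + 152208*√37266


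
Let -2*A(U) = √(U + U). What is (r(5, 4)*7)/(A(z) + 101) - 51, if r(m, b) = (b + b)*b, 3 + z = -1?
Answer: -497729/10203 + 224*I*√2/10203 ≈ -48.783 + 0.031048*I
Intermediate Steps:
z = -4 (z = -3 - 1 = -4)
r(m, b) = 2*b² (r(m, b) = (2*b)*b = 2*b²)
A(U) = -√2*√U/2 (A(U) = -√(U + U)/2 = -√2*√U/2)
(r(5, 4)*7)/(A(z) + 101) - 51 = ((2*4²)*7)/(-√2*√(-4)/2 + 101) - 51 = ((2*16)*7)/(-√2*2*I/2 + 101) - 51 = (32*7)/(-I*√2 + 101) - 51 = 224/(101 - I*√2) - 51 = -51 + 224/(101 - I*√2)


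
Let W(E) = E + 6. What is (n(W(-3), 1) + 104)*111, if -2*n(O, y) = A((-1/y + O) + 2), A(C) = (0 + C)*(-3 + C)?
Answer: 11322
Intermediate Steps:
A(C) = C*(-3 + C)
W(E) = 6 + E
n(O, y) = -(-1 + O - 1/y)*(2 + O - 1/y)/2 (n(O, y) = -((-1/y + O) + 2)*(-3 + ((-1/y + O) + 2))/2 = -((O - 1/y) + 2)*(-3 + ((O - 1/y) + 2))/2 = -(2 + O - 1/y)*(-3 + (2 + O - 1/y))/2 = -(2 + O - 1/y)*(-1 + O - 1/y)/2 = -(-1 + O - 1/y)*(2 + O - 1/y)/2)
(n(W(-3), 1) + 104)*111 = ((½)*(1 + 1*(1 - (6 - 3)))*(-1 + 1*(2 + (6 - 3)))/1² + 104)*111 = ((½)*1*(1 + 1*(1 - 1*3))*(-1 + 1*(2 + 3)) + 104)*111 = ((½)*1*(1 + 1*(1 - 3))*(-1 + 1*5) + 104)*111 = ((½)*1*(1 + 1*(-2))*(-1 + 5) + 104)*111 = ((½)*1*(1 - 2)*4 + 104)*111 = ((½)*1*(-1)*4 + 104)*111 = (-2 + 104)*111 = 102*111 = 11322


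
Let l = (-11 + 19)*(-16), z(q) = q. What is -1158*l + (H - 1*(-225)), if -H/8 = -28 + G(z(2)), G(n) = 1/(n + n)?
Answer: 148671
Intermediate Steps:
G(n) = 1/(2*n)
H = 222 (H = -8*(-28 + (½)/2) = -8*(-28 + (½)*(½)) = -8*(-28 + ¼) = -8*(-111/4) = 222)
l = -128 (l = 8*(-16) = -128)
-1158*l + (H - 1*(-225)) = -1158*(-128) + (222 - 1*(-225)) = 148224 + (222 + 225) = 148224 + 447 = 148671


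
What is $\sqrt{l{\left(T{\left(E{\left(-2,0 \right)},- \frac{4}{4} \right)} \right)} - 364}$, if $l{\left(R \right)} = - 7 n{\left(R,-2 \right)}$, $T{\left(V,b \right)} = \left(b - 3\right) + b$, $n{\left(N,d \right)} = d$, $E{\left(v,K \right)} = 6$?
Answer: $5 i \sqrt{14} \approx 18.708 i$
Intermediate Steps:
$T{\left(V,b \right)} = -3 + 2 b$ ($T{\left(V,b \right)} = \left(-3 + b\right) + b = -3 + 2 b$)
$l{\left(R \right)} = 14$ ($l{\left(R \right)} = \left(-7\right) \left(-2\right) = 14$)
$\sqrt{l{\left(T{\left(E{\left(-2,0 \right)},- \frac{4}{4} \right)} \right)} - 364} = \sqrt{14 - 364} = \sqrt{-350} = 5 i \sqrt{14}$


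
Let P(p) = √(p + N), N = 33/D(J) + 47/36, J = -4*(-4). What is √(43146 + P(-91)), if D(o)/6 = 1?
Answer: √(1553256 + 6*I*√3031)/6 ≈ 207.72 + 0.022087*I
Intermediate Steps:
J = 16
D(o) = 6 (D(o) = 6*1 = 6)
N = 245/36 (N = 33/6 + 47/36 = 33*(⅙) + 47*(1/36) = 11/2 + 47/36 = 245/36 ≈ 6.8056)
P(p) = √(245/36 + p) (P(p) = √(p + 245/36) = √(245/36 + p))
√(43146 + P(-91)) = √(43146 + √(245 + 36*(-91))/6) = √(43146 + √(245 - 3276)/6) = √(43146 + √(-3031)/6) = √(43146 + (I*√3031)/6) = √(43146 + I*√3031/6)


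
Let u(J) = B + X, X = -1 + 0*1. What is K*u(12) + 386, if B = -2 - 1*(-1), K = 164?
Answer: 58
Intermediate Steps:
B = -1 (B = -2 + 1 = -1)
X = -1 (X = -1 + 0 = -1)
u(J) = -2 (u(J) = -1 - 1 = -2)
K*u(12) + 386 = 164*(-2) + 386 = -328 + 386 = 58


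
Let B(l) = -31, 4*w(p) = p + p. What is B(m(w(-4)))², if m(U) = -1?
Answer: 961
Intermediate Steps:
w(p) = p/2 (w(p) = (p + p)/4 = (2*p)/4 = p/2)
B(m(w(-4)))² = (-31)² = 961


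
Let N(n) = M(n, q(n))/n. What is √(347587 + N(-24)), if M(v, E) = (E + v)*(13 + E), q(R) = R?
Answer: √347565 ≈ 589.55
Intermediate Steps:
M(v, E) = (13 + E)*(E + v)
N(n) = (2*n² + 26*n)/n (N(n) = (n² + 13*n + 13*n + n*n)/n = (n² + 13*n + 13*n + n²)/n = (2*n² + 26*n)/n)
√(347587 + N(-24)) = √(347587 + (26 + 2*(-24))) = √(347587 + (26 - 48)) = √(347587 - 22) = √347565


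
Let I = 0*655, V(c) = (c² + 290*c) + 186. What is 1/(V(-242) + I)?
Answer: -1/11430 ≈ -8.7489e-5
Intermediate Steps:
V(c) = 186 + c² + 290*c
I = 0
1/(V(-242) + I) = 1/((186 + (-242)² + 290*(-242)) + 0) = 1/((186 + 58564 - 70180) + 0) = 1/(-11430 + 0) = 1/(-11430) = -1/11430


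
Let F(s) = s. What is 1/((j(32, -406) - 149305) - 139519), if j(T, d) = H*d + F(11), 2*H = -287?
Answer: -1/230552 ≈ -4.3374e-6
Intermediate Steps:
H = -287/2 (H = (1/2)*(-287) = -287/2 ≈ -143.50)
j(T, d) = 11 - 287*d/2 (j(T, d) = -287*d/2 + 11 = 11 - 287*d/2)
1/((j(32, -406) - 149305) - 139519) = 1/(((11 - 287/2*(-406)) - 149305) - 139519) = 1/(((11 + 58261) - 149305) - 139519) = 1/((58272 - 149305) - 139519) = 1/(-91033 - 139519) = 1/(-230552) = -1/230552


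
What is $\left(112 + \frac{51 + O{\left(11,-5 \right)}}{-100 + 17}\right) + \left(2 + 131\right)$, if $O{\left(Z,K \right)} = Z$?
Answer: $\frac{20273}{83} \approx 244.25$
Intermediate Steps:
$\left(112 + \frac{51 + O{\left(11,-5 \right)}}{-100 + 17}\right) + \left(2 + 131\right) = \left(112 + \frac{51 + 11}{-100 + 17}\right) + \left(2 + 131\right) = \left(112 + \frac{62}{-83}\right) + 133 = \left(112 + 62 \left(- \frac{1}{83}\right)\right) + 133 = \left(112 - \frac{62}{83}\right) + 133 = \frac{9234}{83} + 133 = \frac{20273}{83}$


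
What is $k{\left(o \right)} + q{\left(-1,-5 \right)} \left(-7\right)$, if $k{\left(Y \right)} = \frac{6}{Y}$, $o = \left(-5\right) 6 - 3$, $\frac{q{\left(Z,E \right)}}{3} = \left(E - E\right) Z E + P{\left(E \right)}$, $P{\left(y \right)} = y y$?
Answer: $- \frac{5777}{11} \approx -525.18$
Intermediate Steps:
$P{\left(y \right)} = y^{2}$
$q{\left(Z,E \right)} = 3 E^{2}$ ($q{\left(Z,E \right)} = 3 \left(\left(E - E\right) Z E + E^{2}\right) = 3 \left(0 Z E + E^{2}\right) = 3 \left(0 E + E^{2}\right) = 3 \left(0 + E^{2}\right) = 3 E^{2}$)
$o = -33$ ($o = -30 - 3 = -33$)
$k{\left(o \right)} + q{\left(-1,-5 \right)} \left(-7\right) = \frac{6}{-33} + 3 \left(-5\right)^{2} \left(-7\right) = 6 \left(- \frac{1}{33}\right) + 3 \cdot 25 \left(-7\right) = - \frac{2}{11} + 75 \left(-7\right) = - \frac{2}{11} - 525 = - \frac{5777}{11}$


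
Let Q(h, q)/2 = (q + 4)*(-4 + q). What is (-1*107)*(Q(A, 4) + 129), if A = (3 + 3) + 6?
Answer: -13803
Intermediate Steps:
A = 12 (A = 6 + 6 = 12)
Q(h, q) = 2*(-4 + q)*(4 + q) (Q(h, q) = 2*((q + 4)*(-4 + q)) = 2*((4 + q)*(-4 + q)) = 2*((-4 + q)*(4 + q)) = 2*(-4 + q)*(4 + q))
(-1*107)*(Q(A, 4) + 129) = (-1*107)*((-32 + 2*4**2) + 129) = -107*((-32 + 2*16) + 129) = -107*((-32 + 32) + 129) = -107*(0 + 129) = -107*129 = -13803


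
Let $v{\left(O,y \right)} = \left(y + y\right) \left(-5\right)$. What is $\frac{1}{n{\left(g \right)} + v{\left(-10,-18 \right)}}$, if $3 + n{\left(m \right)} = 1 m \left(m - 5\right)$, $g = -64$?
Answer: $\frac{1}{4593} \approx 0.00021772$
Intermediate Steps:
$v{\left(O,y \right)} = - 10 y$ ($v{\left(O,y \right)} = 2 y \left(-5\right) = - 10 y$)
$n{\left(m \right)} = -3 + m \left(-5 + m\right)$ ($n{\left(m \right)} = -3 + 1 m \left(m - 5\right) = -3 + m \left(-5 + m\right)$)
$\frac{1}{n{\left(g \right)} + v{\left(-10,-18 \right)}} = \frac{1}{\left(-3 + \left(-64\right)^{2} - -320\right) - -180} = \frac{1}{\left(-3 + 4096 + 320\right) + 180} = \frac{1}{4413 + 180} = \frac{1}{4593}$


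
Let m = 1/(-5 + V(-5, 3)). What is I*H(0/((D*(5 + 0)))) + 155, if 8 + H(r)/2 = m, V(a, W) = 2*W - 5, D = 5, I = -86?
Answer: 1574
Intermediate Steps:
V(a, W) = -5 + 2*W
m = -¼ (m = 1/(-5 + (-5 + 2*3)) = 1/(-5 + (-5 + 6)) = 1/(-5 + 1) = 1/(-4) = -¼ ≈ -0.25000)
H(r) = -33/2 (H(r) = -16 + 2*(-¼) = -16 - ½ = -33/2)
I*H(0/((D*(5 + 0)))) + 155 = -86*(-33/2) + 155 = 1419 + 155 = 1574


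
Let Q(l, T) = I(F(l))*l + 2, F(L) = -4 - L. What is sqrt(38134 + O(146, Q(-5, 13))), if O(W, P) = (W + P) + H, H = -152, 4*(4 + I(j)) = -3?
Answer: sqrt(152615)/2 ≈ 195.33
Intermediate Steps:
I(j) = -19/4 (I(j) = -4 + (1/4)*(-3) = -4 - 3/4 = -19/4)
Q(l, T) = 2 - 19*l/4 (Q(l, T) = -19*l/4 + 2 = 2 - 19*l/4)
O(W, P) = -152 + P + W (O(W, P) = (W + P) - 152 = (P + W) - 152 = -152 + P + W)
sqrt(38134 + O(146, Q(-5, 13))) = sqrt(38134 + (-152 + (2 - 19/4*(-5)) + 146)) = sqrt(38134 + (-152 + (2 + 95/4) + 146)) = sqrt(38134 + (-152 + 103/4 + 146)) = sqrt(38134 + 79/4) = sqrt(152615/4) = sqrt(152615)/2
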